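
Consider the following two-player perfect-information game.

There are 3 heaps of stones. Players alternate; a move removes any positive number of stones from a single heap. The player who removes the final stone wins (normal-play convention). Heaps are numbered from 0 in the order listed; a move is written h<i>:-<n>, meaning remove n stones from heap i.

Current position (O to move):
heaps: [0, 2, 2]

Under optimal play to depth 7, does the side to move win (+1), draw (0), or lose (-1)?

[(0,2,2)] O move#1: h1:-1:-1/(0,1,2)*, h1:-2:-1/(0,0,2), h2:-1:-1/(0,2,1), h2:-2:-1/(0,2,0)
[(0,1,2)] X move#2: h1:-1:-1/(0,0,2), h2:-1:+1/(0,1,1)*, h2:-2:-1/(0,1,0)
[(0,1,1)] O move#3: h1:-1:-1/(0,0,1)*, h2:-1:-1/(0,1,0)
[(0,0,1)] X move#4: h2:-1:+1/(0,0,0)*
[(0,0,0)] end (terminal -1, O#5); searched (0,2,2) to 7

value((0,2,2), O) = -1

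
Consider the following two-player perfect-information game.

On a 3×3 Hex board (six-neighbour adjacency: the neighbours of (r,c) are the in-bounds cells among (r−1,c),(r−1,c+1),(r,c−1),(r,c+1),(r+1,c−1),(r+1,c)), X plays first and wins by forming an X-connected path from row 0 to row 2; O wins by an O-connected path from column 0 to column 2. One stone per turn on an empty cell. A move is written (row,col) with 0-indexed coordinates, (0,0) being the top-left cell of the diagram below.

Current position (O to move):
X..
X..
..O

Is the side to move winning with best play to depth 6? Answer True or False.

O winning at [X../X../..O]: True

p1 O@[X../X../..O]: (0,1)[XO./X../..O]-1 (0,2)[X.O/X../..O]-1 (1,1)[X../XO./..O]-1 (1,2)[X../X.O/..O]-1 (2,0)[X../X../O.O]+1* (2,1)[X../X../.OO]-1
p2 X@[X../X../O.O]: (0,1)[XX./X../O.O]-1* (0,2)[X.X/X../O.O]-1 (1,1)[X../XX./O.O]-1 (1,2)[X../X.X/O.O]-1 (2,1)[X../X../OXO]-1
p3 O@[XX./X../O.O]: (0,2)[XXO/X../O.O]+1* (1,1)[XX./XO./O.O]+1 (1,2)[XX./X.O/O.O]+1 (2,1)[XX./X../OOO]+1
p4 X@[XXO/X../O.O]: (1,1)[XXO/XX./O.O]-1* (1,2)[XXO/X.X/O.O]-1 (2,1)[XXO/X../OXO]-1
p5 O@[XXO/XX./O.O]: (1,2)[XXO/XXO/O.O]-1 (2,1)[XXO/XX./OOO]+1*
p6 X@[XXO/XX./OOO] terminal -1; root [X../X../..O] d6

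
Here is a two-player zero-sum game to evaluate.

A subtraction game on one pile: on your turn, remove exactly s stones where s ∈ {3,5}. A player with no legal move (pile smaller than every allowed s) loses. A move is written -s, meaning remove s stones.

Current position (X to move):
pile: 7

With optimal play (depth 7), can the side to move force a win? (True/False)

p1 X@[7]: -3[4]-1 -5[2]+1*
p2 O@[2] terminal -1; root [7] d7

X winning at [7]: True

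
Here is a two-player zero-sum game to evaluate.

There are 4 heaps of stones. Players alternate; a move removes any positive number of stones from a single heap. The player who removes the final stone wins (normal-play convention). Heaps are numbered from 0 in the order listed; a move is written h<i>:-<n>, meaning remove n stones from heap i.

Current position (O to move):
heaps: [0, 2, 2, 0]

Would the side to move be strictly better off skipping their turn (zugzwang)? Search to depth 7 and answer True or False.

zugzwang((0,2,2,0), O) = True

ply 1, O at (0,2,2,0) | h1:-1=-1→(0,1,2,0)*; h1:-2=-1→(0,0,2,0); h2:-1=-1→(0,2,1,0); h2:-2=-1→(0,2,0,0)
ply 2, X at (0,1,2,0) | h1:-1=-1→(0,0,2,0); h2:-1=+1→(0,1,1,0)*; h2:-2=-1→(0,1,0,0)
ply 3, O at (0,1,1,0) | h1:-1=-1→(0,0,1,0)*; h2:-1=-1→(0,1,0,0)
ply 4, X at (0,0,1,0) | h2:-1=+1→(0,0,0,0)*
ply 5: (0,0,0,0) is terminal -1 (O); from (0,2,2,0) depth 7
pass branch (X moves first from the same position):
  | ply 1, X at (0,2,2,0) | h1:-1=-1→(0,1,2,0)*; h1:-2=-1→(0,0,2,0); h2:-1=-1→(0,2,1,0); h2:-2=-1→(0,2,0,0)
  | ply 2, O at (0,1,2,0) | h1:-1=-1→(0,0,2,0); h2:-1=+1→(0,1,1,0)*; h2:-2=-1→(0,1,0,0)
  | ply 3, X at (0,1,1,0) | h1:-1=-1→(0,0,1,0)*; h2:-1=-1→(0,1,0,0)
  | ply 4, O at (0,0,1,0) | h2:-1=+1→(0,0,0,0)*
  | ply 5: (0,0,0,0) is terminal -1 (X); from (0,2,2,0) depth 7
O moving scores -1; O passing scores +1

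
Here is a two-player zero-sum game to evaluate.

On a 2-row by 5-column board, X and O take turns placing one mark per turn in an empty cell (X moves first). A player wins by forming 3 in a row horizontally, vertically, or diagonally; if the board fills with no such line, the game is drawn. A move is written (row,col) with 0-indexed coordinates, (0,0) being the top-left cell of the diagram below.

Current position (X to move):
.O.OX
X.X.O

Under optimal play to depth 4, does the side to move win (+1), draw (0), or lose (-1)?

value(.O.OX/X.X.O, X) = +1

p1 X@[.O.OX/X.X.O]: (0,0)[XO.OX/X.X.O]-1 (0,2)[.OXOX/X.X.O]+0 (1,1)[.O.OX/XXX.O]+1* (1,3)[.O.OX/X.XXO]-1
p2 O@[.O.OX/XXX.O] terminal -1; root [.O.OX/X.X.O] d4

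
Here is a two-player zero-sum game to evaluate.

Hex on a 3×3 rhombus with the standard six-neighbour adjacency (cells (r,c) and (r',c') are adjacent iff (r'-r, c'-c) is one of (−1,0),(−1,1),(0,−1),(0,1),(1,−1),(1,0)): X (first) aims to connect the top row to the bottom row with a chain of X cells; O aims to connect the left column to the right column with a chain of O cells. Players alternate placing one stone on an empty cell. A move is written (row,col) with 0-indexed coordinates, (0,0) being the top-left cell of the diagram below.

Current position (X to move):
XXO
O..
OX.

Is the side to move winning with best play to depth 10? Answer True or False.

X winning at [XXO/O../OX.]: True

p1 X@[XXO/O../OX.]: (1,1)[XXO/OX./OX.]+1* (1,2)[XXO/O.X/OX.]-1 (2,2)[XXO/O../OXX]-1
p2 O@[XXO/OX./OX.] terminal -1; root [XXO/O../OX.] d10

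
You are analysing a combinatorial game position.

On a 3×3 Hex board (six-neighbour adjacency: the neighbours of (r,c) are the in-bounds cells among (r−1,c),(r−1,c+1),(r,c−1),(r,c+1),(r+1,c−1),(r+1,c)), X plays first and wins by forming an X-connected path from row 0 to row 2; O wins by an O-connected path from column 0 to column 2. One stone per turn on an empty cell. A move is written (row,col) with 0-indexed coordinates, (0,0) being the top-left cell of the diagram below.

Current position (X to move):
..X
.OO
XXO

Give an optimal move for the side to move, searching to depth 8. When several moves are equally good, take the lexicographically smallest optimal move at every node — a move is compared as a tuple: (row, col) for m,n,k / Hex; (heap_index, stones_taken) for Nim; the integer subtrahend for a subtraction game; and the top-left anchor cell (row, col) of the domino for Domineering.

[..X/.OO/XXO] X move#1: (0,0):-1/X.X/.OO/XXO, (0,1):-1/.XX/.OO/XXO, (1,0):+1/..X/XOO/XXO*
[..X/XOO/XXO] O move#2: (0,0):-1/O.X/XOO/XXO*, (0,1):-1/.OX/XOO/XXO
[O.X/XOO/XXO] X move#3: (0,1):+1/OXX/XOO/XXO*
[OXX/XOO/XXO] end (terminal -1, O#4); searched ..X/.OO/XXO to 8

X's best at [..X/.OO/XXO]: (1,0)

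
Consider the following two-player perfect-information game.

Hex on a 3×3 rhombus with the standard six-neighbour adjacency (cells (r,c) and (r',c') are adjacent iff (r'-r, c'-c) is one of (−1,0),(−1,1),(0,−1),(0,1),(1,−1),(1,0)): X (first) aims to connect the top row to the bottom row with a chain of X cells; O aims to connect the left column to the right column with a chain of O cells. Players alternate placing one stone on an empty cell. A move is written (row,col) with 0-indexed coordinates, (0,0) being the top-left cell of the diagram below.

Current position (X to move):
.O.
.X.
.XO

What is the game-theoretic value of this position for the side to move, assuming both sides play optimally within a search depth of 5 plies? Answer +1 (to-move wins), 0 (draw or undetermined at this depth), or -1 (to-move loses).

p1 X@[.O./.X./.XO]: (0,0)[XO./.X./.XO]+1* (0,2)[.OX/.X./.XO]+1 (1,0)[.O./XX./.XO]+1 (1,2)[.O./.XX/.XO]-1 (2,0)[.O./.X./XXO]-1
p2 O@[XO./.X./.XO]: (0,2)[XOO/.X./.XO]-1* (1,0)[XO./OX./.XO]-1 (1,2)[XO./.XO/.XO]-1 (2,0)[XO./.X./OXO]-1
p3 X@[XOO/.X./.XO]: (1,0)[XOO/XX./.XO]+1* (1,2)[XOO/.XX/.XO]-1 (2,0)[XOO/.X./XXO]-1
p4 O@[XOO/XX./.XO] terminal -1; root [.O./.X./.XO] d5

value(.O./.X./.XO, X) = +1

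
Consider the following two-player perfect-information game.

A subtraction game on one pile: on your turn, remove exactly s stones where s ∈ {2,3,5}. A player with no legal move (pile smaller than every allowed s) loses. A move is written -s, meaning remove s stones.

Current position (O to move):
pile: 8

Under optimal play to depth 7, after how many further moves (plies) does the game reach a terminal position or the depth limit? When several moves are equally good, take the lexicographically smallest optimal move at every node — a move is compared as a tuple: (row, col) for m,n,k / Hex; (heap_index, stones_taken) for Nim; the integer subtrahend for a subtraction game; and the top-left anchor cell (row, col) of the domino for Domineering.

PV length from [8]: 2 plies

p1 O@[8]: -2[6]-1* -3[5]-1 -5[3]-1
p2 X@[6]: -2[4]-1 -3[3]-1 -5[1]+1*
p3 O@[1] terminal -1; root [8] d7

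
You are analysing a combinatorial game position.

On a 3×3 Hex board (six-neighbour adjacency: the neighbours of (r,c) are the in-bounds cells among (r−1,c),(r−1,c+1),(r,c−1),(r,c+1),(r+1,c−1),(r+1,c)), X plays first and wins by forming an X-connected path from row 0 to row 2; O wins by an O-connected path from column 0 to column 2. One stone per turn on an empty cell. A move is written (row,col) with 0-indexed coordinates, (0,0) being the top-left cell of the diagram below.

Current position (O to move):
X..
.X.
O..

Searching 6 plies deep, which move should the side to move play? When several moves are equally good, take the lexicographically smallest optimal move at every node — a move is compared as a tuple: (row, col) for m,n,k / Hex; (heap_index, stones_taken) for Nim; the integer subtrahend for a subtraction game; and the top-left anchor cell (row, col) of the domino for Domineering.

O's best at [X../.X./O..]: (2,1)

[X../.X./O..] O move#1: (0,1):-1/XO./.X./O.., (0,2):-1/X.O/.X./O.., (1,0):-1/X../OX./O.., (1,2):-1/X../.XO/O.., (2,1):+1/X../.X./OO.*, (2,2):-1/X../.X./O.O
[X../.X./OO.] X move#2: (0,1):-1/XX./.X./OO.*, (0,2):-1/X.X/.X./OO., (1,0):-1/X../XX./OO., (1,2):-1/X../.XX/OO., (2,2):-1/X../.X./OOX
[XX./.X./OO.] O move#3: (0,2):+1/XXO/.X./OO.*, (1,0):+1/XX./OX./OO., (1,2):+1/XX./.XO/OO., (2,2):+1/XX./.X./OOO
[XXO/.X./OO.] X move#4: (1,0):-1/XXO/XX./OO.*, (1,2):-1/XXO/.XX/OO., (2,2):-1/XXO/.X./OOX
[XXO/XX./OO.] O move#5: (1,2):+1/XXO/XXO/OO.*, (2,2):+1/XXO/XX./OOO
[XXO/XXO/OO.] end (terminal -1, X#6); searched X../.X./O.. to 6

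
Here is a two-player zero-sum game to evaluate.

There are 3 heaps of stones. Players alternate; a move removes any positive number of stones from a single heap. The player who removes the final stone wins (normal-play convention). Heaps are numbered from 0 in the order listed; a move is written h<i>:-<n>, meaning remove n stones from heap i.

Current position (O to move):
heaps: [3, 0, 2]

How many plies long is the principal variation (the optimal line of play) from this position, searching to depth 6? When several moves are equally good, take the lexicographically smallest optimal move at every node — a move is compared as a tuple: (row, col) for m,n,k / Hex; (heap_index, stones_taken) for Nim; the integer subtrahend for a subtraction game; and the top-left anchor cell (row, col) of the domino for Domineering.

PV length from [(3,0,2)]: 5 plies

p1 O@[(3,0,2)]: h0:-1[(2,0,2)]+1* h0:-2[(1,0,2)]-1 h0:-3[(0,0,2)]-1 h2:-1[(3,0,1)]-1 h2:-2[(3,0,0)]-1
p2 X@[(2,0,2)]: h0:-1[(1,0,2)]-1* h0:-2[(0,0,2)]-1 h2:-1[(2,0,1)]-1 h2:-2[(2,0,0)]-1
p3 O@[(1,0,2)]: h0:-1[(0,0,2)]-1 h2:-1[(1,0,1)]+1* h2:-2[(1,0,0)]-1
p4 X@[(1,0,1)]: h0:-1[(0,0,1)]-1* h2:-1[(1,0,0)]-1
p5 O@[(0,0,1)]: h2:-1[(0,0,0)]+1*
p6 X@[(0,0,0)] terminal -1; root [(3,0,2)] d6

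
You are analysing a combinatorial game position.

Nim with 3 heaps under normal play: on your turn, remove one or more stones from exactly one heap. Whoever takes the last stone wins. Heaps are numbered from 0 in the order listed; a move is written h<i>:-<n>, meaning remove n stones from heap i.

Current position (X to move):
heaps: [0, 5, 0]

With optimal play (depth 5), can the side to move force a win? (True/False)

X winning at [(0,5,0)]: True

p1 X@[(0,5,0)]: h1:-1[(0,4,0)]-1 h1:-2[(0,3,0)]-1 h1:-3[(0,2,0)]-1 h1:-4[(0,1,0)]-1 h1:-5[(0,0,0)]+1*
p2 O@[(0,0,0)] terminal -1; root [(0,5,0)] d5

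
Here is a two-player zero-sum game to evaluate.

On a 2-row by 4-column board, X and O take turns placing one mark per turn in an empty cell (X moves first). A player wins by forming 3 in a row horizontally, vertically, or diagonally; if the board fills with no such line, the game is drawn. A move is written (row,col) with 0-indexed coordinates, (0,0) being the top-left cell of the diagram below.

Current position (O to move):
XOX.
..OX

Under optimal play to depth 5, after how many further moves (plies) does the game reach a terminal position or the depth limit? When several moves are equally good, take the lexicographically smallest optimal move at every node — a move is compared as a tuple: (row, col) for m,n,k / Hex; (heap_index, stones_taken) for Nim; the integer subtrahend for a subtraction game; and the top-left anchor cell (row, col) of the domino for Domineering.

PV length from [XOX./..OX]: 3 plies

ply 1, O at XOX./..OX | (0,3)=+0→XOXO/..OX*; (1,0)=+0→XOX./O.OX; (1,1)=+0→XOX./.OOX
ply 2, X at XOXO/..OX | (1,0)=+0→XOXO/X.OX*; (1,1)=+0→XOXO/.XOX
ply 3, O at XOXO/X.OX | (1,1)=+0→XOXO/XOOX*
ply 4: XOXO/XOOX is terminal +0 (X); from XOX./..OX depth 5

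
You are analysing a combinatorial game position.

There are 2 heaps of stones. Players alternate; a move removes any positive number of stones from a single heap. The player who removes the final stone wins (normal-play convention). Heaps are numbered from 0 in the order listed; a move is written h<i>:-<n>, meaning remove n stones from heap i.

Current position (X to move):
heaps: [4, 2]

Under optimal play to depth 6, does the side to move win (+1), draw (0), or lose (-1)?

p1 X@[(4,2)]: h0:-1[(3,2)]-1 h0:-2[(2,2)]+1* h0:-3[(1,2)]-1 h0:-4[(0,2)]-1 h1:-1[(4,1)]-1 h1:-2[(4,0)]-1
p2 O@[(2,2)]: h0:-1[(1,2)]-1* h0:-2[(0,2)]-1 h1:-1[(2,1)]-1 h1:-2[(2,0)]-1
p3 X@[(1,2)]: h0:-1[(0,2)]-1 h1:-1[(1,1)]+1* h1:-2[(1,0)]-1
p4 O@[(1,1)]: h0:-1[(0,1)]-1* h1:-1[(1,0)]-1
p5 X@[(0,1)]: h1:-1[(0,0)]+1*
p6 O@[(0,0)] terminal -1; root [(4,2)] d6

value((4,2), X) = +1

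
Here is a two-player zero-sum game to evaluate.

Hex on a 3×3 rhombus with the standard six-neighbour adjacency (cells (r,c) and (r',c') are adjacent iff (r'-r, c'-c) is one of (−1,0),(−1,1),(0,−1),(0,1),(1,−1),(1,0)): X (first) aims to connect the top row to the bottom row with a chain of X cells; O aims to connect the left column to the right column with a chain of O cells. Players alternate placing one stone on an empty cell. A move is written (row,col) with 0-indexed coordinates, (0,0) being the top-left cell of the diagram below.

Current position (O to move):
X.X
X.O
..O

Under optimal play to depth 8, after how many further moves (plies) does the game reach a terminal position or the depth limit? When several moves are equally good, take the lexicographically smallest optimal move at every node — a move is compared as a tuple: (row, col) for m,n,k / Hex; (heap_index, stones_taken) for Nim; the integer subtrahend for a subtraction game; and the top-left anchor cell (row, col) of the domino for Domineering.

PV length from [X.X/X.O/..O]: 3 plies

ply 1, O at X.X/X.O/..O | (0,1)=-1→XOX/X.O/..O; (1,1)=-1→X.X/XOO/..O; (2,0)=+1→X.X/X.O/O.O*; (2,1)=-1→X.X/X.O/.OO
ply 2, X at X.X/X.O/O.O | (0,1)=-1→XXX/X.O/O.O*; (1,1)=-1→X.X/XXO/O.O; (2,1)=-1→X.X/X.O/OXO
ply 3, O at XXX/X.O/O.O | (1,1)=+1→XXX/XOO/O.O*; (2,1)=+1→XXX/X.O/OOO
ply 4: XXX/XOO/O.O is terminal -1 (X); from X.X/X.O/..O depth 8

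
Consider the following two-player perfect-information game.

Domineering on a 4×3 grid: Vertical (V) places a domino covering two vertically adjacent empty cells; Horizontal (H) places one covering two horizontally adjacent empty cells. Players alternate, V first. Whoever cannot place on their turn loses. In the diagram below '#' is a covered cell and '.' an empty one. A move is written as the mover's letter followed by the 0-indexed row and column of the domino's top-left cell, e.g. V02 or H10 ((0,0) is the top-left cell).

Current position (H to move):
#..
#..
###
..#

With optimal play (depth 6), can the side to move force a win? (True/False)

H winning at [#../#../###/..#]: True

p1 H@[#../#../###/..#]: H01[###/#../###/..#]+1* H11[#../###/###/..#]+1 H30[#../#../###/###]-1
p2 V@[###/#../###/..#] terminal -1; root [#../#../###/..#] d6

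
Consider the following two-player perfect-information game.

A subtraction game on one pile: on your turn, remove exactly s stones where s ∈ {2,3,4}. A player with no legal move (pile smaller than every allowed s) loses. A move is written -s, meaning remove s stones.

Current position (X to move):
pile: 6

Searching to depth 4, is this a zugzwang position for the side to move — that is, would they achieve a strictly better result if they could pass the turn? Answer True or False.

zugzwang(6, X) = True

[6] X move#1: -2:-1/4*, -3:-1/3, -4:-1/2
[4] O move#2: -2:-1/2, -3:+1/1*, -4:+1/0
[1] end (terminal -1, X#3); searched 6 to 4
if X skipped the turn, O would face:
~ [6] O move#1: -2:-1/4*, -3:-1/3, -4:-1/2
~ [4] X move#2: -2:-1/2, -3:+1/1*, -4:+1/0
~ [1] end (terminal -1, O#3); searched 6 to 4
compare (X): move=-1 vs pass=+1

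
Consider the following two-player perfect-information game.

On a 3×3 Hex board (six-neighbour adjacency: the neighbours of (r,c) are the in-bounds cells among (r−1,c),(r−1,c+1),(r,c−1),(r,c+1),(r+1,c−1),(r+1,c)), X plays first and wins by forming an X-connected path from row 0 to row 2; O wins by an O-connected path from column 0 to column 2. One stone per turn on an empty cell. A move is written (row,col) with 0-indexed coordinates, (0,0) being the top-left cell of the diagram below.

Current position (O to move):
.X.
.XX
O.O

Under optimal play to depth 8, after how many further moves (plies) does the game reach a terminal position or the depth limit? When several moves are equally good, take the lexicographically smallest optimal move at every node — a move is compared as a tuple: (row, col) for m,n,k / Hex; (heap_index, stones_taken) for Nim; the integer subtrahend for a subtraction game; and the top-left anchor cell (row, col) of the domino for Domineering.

p1 O@[.X./.XX/O.O]: (0,0)[OX./.XX/O.O]-1 (0,2)[.XO/.XX/O.O]-1 (1,0)[.X./OXX/O.O]-1 (2,1)[.X./.XX/OOO]+1*
p2 X@[.X./.XX/OOO] terminal -1; root [.X./.XX/O.O] d8

PV length from [.X./.XX/O.O]: 1 ply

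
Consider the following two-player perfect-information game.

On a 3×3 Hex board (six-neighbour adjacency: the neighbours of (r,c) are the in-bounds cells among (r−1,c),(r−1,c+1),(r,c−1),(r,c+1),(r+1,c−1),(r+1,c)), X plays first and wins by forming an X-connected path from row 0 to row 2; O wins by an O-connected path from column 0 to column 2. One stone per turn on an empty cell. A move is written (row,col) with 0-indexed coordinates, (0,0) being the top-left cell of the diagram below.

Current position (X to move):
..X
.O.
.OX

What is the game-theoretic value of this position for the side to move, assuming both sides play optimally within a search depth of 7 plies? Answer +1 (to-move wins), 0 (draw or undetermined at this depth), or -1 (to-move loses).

[..X/.O./.OX] X move#1: (0,0):-1/X.X/.O./.OX, (0,1):-1/.XX/.O./.OX, (1,0):+1/..X/XO./.OX*, (1,2):+1/..X/.OX/.OX, (2,0):+1/..X/.O./XOX
[..X/XO./.OX] O move#2: (0,0):-1/O.X/XO./.OX*, (0,1):-1/.OX/XO./.OX, (1,2):-1/..X/XOO/.OX, (2,0):-1/..X/XO./OOX
[O.X/XO./.OX] X move#3: (0,1):+1/OXX/XO./.OX*, (1,2):+1/O.X/XOX/.OX, (2,0):+1/O.X/XO./XOX
[OXX/XO./.OX] O move#4: (1,2):-1/OXX/XOO/.OX*, (2,0):-1/OXX/XO./OOX
[OXX/XOO/.OX] X move#5: (2,0):+1/OXX/XOO/XOX*
[OXX/XOO/XOX] end (terminal -1, O#6); searched ..X/.O./.OX to 7

value(..X/.O./.OX, X) = +1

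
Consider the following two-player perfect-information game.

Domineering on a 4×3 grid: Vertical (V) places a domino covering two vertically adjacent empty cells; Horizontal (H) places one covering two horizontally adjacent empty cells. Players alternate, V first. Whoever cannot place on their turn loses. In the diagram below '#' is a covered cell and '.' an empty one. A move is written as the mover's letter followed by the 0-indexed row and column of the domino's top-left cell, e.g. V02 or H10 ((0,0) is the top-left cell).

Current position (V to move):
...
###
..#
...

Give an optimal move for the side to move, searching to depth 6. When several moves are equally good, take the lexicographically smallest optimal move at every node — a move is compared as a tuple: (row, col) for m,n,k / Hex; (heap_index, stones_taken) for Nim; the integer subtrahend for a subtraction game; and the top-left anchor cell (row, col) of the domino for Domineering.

[.../###/..#/...] V move#1: V20:-1/.../###/#.#/#.., V21:+1/.../###/.##/.#.*
[.../###/.##/.#.] H move#2: H00:-1/##./###/.##/.#.*, H01:-1/.##/###/.##/.#.
[##./###/.##/.#.] V move#3: V20:+1/##./###/###/##.*
[##./###/###/##.] end (terminal -1, H#4); searched .../###/..#/... to 6

V's best at [.../###/..#/...]: V21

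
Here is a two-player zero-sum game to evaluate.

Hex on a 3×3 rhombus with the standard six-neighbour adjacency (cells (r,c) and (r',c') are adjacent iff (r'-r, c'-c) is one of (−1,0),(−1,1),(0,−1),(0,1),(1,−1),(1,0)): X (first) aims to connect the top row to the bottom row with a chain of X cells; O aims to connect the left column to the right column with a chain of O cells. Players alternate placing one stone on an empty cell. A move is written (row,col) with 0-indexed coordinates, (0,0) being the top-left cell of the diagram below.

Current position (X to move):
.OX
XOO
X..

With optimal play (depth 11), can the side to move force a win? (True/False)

p1 X@[.OX/XOO/X..]: (0,0)[XOX/XOO/X..]+1* (2,1)[.OX/XOO/XX.]-1 (2,2)[.OX/XOO/X.X]-1
p2 O@[XOX/XOO/X..] terminal -1; root [.OX/XOO/X..] d11

X winning at [.OX/XOO/X..]: True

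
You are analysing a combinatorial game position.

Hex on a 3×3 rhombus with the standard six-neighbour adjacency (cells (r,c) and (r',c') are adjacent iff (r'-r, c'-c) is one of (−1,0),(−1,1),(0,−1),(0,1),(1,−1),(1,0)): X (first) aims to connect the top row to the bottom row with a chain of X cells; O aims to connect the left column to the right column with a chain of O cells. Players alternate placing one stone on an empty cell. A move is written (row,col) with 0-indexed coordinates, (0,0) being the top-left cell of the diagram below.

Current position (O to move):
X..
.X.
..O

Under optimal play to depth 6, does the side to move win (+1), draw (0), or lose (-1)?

value(X../.X./..O, O) = -1

[X../.X./..O] O move#1: (0,1):-1/XO./.X./..O*, (0,2):-1/X.O/.X./..O, (1,0):-1/X../OX./..O, (1,2):-1/X../.XO/..O, (2,0):-1/X../.X./O.O, (2,1):-1/X../.X./.OO
[XO./.X./..O] X move#2: (0,2):+1/XOX/.X./..O*, (1,0):+1/XO./XX./..O, (1,2):+1/XO./.XX/..O, (2,0):+1/XO./.X./X.O, (2,1):+1/XO./.X./.XO
[XOX/.X./..O] O move#3: (1,0):-1/XOX/OX./..O*, (1,2):-1/XOX/.XO/..O, (2,0):-1/XOX/.X./O.O, (2,1):-1/XOX/.X./.OO
[XOX/OX./..O] X move#4: (1,2):+1/XOX/OXX/..O*, (2,0):+1/XOX/OX./X.O, (2,1):+1/XOX/OX./.XO
[XOX/OXX/..O] O move#5: (2,0):-1/XOX/OXX/O.O*, (2,1):-1/XOX/OXX/.OO
[XOX/OXX/O.O] X move#6: (2,1):+1/XOX/OXX/OXO*
[XOX/OXX/OXO] end (terminal -1, O#7); searched X../.X./..O to 6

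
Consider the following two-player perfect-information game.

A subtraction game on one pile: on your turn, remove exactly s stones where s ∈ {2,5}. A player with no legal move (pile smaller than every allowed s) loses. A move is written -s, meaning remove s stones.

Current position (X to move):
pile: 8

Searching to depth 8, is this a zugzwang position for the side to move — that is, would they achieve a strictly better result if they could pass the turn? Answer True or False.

[8] X move#1: -2:-1/6*, -5:-1/3
[6] O move#2: -2:+1/4*, -5:+1/1
[4] X move#3: -2:-1/2*
[2] O move#4: -2:+1/0*
[0] end (terminal -1, X#5); searched 8 to 8
if X skipped the turn, O would face:
~ [8] O move#1: -2:-1/6*, -5:-1/3
~ [6] X move#2: -2:+1/4*, -5:+1/1
~ [4] O move#3: -2:-1/2*
~ [2] X move#4: -2:+1/0*
~ [0] end (terminal -1, O#5); searched 8 to 8
compare (X): move=-1 vs pass=+1

zugzwang(8, X) = True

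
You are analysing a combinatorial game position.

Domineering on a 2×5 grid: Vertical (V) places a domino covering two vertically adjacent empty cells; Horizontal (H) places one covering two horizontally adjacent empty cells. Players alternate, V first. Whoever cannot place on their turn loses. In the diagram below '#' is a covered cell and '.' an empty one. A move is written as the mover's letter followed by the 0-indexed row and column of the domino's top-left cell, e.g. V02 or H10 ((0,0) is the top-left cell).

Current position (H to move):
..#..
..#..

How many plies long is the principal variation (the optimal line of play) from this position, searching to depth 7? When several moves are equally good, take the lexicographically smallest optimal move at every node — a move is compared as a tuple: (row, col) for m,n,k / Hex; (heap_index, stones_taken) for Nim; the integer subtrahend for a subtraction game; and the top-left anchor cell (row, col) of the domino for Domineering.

ply 1, H at ..#../..#.. | H00=-1→###../..#..*; H03=-1→..###/..#..; H10=-1→..#../###..; H13=-1→..#../..###
ply 2, V at ###../..#.. | V03=+1→####./..##.*; V04=+1→###.#/..#.#
ply 3, H at ####./..##. | H10=-1→####./####.*
ply 4, V at ####./####. | V04=+1→#####/#####*
ply 5: #####/##### is terminal -1 (H); from ..#../..#.. depth 7

PV length from [..#../..#..]: 4 plies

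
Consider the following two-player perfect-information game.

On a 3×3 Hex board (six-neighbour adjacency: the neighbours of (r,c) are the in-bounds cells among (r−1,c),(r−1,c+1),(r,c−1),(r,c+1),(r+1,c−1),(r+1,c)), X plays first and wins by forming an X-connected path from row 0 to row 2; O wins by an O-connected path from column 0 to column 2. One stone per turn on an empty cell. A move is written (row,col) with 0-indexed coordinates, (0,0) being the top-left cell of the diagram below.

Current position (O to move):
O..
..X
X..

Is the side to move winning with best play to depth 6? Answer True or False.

ply 1, O at O../..X/X.. | (0,1)=-1→OO./..X/X..*; (0,2)=-1→O.O/..X/X..; (1,0)=-1→O../O.X/X..; (1,1)=-1→O../.OX/X..; (2,1)=-1→O../..X/XO.; (2,2)=-1→O../..X/X.O
ply 2, X at OO./..X/X.. | (0,2)=+1→OOX/..X/X..*; (1,0)=-1→OO./X.X/X..; (1,1)=-1→OO./.XX/X..; (2,1)=-1→OO./..X/XX.; (2,2)=-1→OO./..X/X.X
ply 3, O at OOX/..X/X.. | (1,0)=-1→OOX/O.X/X..*; (1,1)=-1→OOX/.OX/X..; (2,1)=-1→OOX/..X/XO.; (2,2)=-1→OOX/..X/X.O
ply 4, X at OOX/O.X/X.. | (1,1)=+1→OOX/OXX/X..*; (2,1)=+1→OOX/O.X/XX.; (2,2)=+1→OOX/O.X/X.X
ply 5: OOX/OXX/X.. is terminal -1 (O); from O../..X/X.. depth 6

O winning at [O../..X/X..]: False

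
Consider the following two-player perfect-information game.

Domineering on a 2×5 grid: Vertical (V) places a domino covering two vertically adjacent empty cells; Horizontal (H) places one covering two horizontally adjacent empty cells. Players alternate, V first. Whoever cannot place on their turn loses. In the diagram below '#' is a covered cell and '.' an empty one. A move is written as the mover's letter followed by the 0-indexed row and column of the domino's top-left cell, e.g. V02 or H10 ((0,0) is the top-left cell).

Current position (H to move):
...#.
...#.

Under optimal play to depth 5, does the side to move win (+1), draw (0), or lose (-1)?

value(...#./...#., H) = -1

ply 1, H at ...#./...#. | H00=-1→##.#./...#.*; H01=-1→.###./...#.; H10=-1→...#./##.#.; H11=-1→...#./.###.
ply 2, V at ##.#./...#. | V02=+1→####./..##.*; V04=-1→##.##/...##
ply 3, H at ####./..##. | H10=-1→####./####.*
ply 4, V at ####./####. | V04=+1→#####/#####*
ply 5: #####/##### is terminal -1 (H); from ...#./...#. depth 5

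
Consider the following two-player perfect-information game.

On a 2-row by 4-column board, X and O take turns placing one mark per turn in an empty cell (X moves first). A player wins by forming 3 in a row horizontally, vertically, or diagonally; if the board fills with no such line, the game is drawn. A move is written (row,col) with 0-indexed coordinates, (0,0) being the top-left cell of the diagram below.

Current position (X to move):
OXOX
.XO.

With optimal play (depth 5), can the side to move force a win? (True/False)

ply 1, X at OXOX/.XO. | (1,0)=+0→OXOX/XXO.*; (1,3)=+0→OXOX/.XOX
ply 2, O at OXOX/XXO. | (1,3)=+0→OXOX/XXOO*
ply 3: OXOX/XXOO is terminal +0 (X); from OXOX/.XO. depth 5

X winning at [OXOX/.XO.]: False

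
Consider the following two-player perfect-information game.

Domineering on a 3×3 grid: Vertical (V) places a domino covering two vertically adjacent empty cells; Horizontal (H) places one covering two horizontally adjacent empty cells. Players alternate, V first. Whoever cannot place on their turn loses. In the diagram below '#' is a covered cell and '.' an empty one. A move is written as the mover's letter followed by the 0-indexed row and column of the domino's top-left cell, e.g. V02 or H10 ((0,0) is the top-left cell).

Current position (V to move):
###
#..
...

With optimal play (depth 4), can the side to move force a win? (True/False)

[###/#../...] V move#1: V11:+1/###/##./.#.*, V12:-1/###/#.#/..#
[###/##./.#.] end (terminal -1, H#2); searched ###/#../... to 4

V winning at [###/#../...]: True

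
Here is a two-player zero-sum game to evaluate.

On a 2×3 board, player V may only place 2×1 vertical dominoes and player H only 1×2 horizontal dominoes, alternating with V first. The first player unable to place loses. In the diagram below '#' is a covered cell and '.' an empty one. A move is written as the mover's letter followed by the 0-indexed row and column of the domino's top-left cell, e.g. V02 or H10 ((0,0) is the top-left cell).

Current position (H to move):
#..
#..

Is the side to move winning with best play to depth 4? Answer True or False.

[#../#..] H move#1: H01:+1/###/#..*, H11:+1/#../###
[###/#..] end (terminal -1, V#2); searched #../#.. to 4

H winning at [#../#..]: True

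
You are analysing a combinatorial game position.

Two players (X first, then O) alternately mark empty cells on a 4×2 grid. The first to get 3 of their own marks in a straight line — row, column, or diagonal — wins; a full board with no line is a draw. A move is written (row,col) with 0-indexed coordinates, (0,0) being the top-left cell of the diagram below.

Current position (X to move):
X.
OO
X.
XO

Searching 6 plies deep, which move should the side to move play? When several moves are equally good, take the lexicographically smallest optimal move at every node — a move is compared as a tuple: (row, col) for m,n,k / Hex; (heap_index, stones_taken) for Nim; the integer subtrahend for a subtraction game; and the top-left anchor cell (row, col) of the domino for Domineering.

ply 1, X at X./OO/X./XO | (0,1)=-1→XX/OO/X./XO; (2,1)=+0→X./OO/XX/XO*
ply 2, O at X./OO/XX/XO | (0,1)=+0→XO/OO/XX/XO*
ply 3: XO/OO/XX/XO is terminal +0 (X); from X./OO/X./XO depth 6

X's best at [X./OO/X./XO]: (2,1)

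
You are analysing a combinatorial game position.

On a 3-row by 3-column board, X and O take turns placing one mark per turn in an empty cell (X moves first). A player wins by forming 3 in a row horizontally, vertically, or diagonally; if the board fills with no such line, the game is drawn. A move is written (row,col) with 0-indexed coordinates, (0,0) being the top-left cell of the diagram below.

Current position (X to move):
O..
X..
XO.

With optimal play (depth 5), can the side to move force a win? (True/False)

X winning at [O../X../XO.]: True

p1 X@[O../X../XO.]: (0,1)[OX./X../XO.]+0 (0,2)[O.X/X../XO.]-1 (1,1)[O../XX./XO.]+1* (1,2)[O../X.X/XO.]-1 (2,2)[O../X../XOX]-1
p2 O@[O../XX./XO.]: (0,1)[OO./XX./XO.]-1* (0,2)[O.O/XX./XO.]-1 (1,2)[O../XXO/XO.]-1 (2,2)[O../XX./XOO]-1
p3 X@[OO./XX./XO.]: (0,2)[OOX/XX./XO.]+1* (1,2)[OO./XXX/XO.]+1 (2,2)[OO./XX./XOX]-1
p4 O@[OOX/XX./XO.] terminal -1; root [O../X../XO.] d5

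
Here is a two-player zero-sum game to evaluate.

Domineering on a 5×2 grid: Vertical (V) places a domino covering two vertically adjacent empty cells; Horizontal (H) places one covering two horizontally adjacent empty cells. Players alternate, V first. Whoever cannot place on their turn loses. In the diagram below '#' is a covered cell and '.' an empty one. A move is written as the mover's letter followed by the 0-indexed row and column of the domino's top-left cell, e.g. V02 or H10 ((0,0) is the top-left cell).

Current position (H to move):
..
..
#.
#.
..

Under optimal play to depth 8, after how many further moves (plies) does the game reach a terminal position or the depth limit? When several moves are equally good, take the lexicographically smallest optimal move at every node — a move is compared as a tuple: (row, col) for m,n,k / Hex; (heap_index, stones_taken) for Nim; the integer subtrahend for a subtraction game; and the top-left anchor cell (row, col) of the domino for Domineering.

ply 1, H at ../../#./#./.. | H00=+1→##/../#./#./..*; H10=+1→../##/#./#./..; H40=-1→../../#./#./##
ply 2, V at ##/../#./#./.. | V11=-1→##/.#/##/#./..*; V21=-1→##/../##/##/..; V31=-1→##/../#./##/.#
ply 3, H at ##/.#/##/#./.. | H40=+1→##/.#/##/#./##*
ply 4: ##/.#/##/#./## is terminal -1 (V); from ../../#./#./.. depth 8

PV length from [../../#./#./..]: 3 plies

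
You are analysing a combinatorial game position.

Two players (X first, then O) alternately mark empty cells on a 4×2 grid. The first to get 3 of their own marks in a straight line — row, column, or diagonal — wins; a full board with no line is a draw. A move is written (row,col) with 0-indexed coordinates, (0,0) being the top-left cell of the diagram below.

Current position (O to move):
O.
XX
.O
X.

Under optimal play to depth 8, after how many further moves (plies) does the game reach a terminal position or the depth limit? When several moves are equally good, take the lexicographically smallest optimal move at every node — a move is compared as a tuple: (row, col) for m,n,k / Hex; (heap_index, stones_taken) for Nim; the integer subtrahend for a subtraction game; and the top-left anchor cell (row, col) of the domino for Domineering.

PV length from [O./XX/.O/X.]: 3 plies

p1 O@[O./XX/.O/X.]: (0,1)[OO/XX/.O/X.]-1 (2,0)[O./XX/OO/X.]+0* (3,1)[O./XX/.O/XO]-1
p2 X@[O./XX/OO/X.]: (0,1)[OX/XX/OO/X.]+0* (3,1)[O./XX/OO/XX]+0
p3 O@[OX/XX/OO/X.]: (3,1)[OX/XX/OO/XO]+0*
p4 X@[OX/XX/OO/XO] terminal +0; root [O./XX/.O/X.] d8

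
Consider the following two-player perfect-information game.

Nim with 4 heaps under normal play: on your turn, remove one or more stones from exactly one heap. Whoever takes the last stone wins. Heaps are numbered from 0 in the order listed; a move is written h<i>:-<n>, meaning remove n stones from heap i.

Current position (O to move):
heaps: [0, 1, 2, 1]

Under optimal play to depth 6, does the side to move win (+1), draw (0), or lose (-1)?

value((0,1,2,1), O) = +1

[(0,1,2,1)] O move#1: h1:-1:-1/(0,0,2,1), h2:-1:-1/(0,1,1,1), h2:-2:+1/(0,1,0,1)*, h3:-1:-1/(0,1,2,0)
[(0,1,0,1)] X move#2: h1:-1:-1/(0,0,0,1)*, h3:-1:-1/(0,1,0,0)
[(0,0,0,1)] O move#3: h3:-1:+1/(0,0,0,0)*
[(0,0,0,0)] end (terminal -1, X#4); searched (0,1,2,1) to 6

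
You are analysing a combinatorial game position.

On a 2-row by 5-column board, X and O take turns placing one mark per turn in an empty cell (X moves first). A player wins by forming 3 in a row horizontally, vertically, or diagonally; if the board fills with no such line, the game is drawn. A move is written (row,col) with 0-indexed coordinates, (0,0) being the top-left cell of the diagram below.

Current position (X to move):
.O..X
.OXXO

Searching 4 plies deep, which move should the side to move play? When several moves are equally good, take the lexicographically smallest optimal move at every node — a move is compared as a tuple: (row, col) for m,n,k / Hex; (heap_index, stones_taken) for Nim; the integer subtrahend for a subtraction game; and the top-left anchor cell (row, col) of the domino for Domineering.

X's best at [.O..X/.OXXO]: (0,0)

[.O..X/.OXXO] X move#1: (0,0):+0/XO..X/.OXXO*, (0,2):+0/.OX.X/.OXXO, (0,3):+0/.O.XX/.OXXO, (1,0):-1/.O..X/XOXXO
[XO..X/.OXXO] O move#2: (0,2):+0/XOO.X/.OXXO*, (0,3):+0/XO.OX/.OXXO, (1,0):+0/XO..X/OOXXO
[XOO.X/.OXXO] X move#3: (0,3):+0/XOOXX/.OXXO*, (1,0):-1/XOO.X/XOXXO
[XOOXX/.OXXO] O move#4: (1,0):+0/XOOXX/OOXXO*
[XOOXX/OOXXO] end (terminal +0, X#5); searched .O..X/.OXXO to 4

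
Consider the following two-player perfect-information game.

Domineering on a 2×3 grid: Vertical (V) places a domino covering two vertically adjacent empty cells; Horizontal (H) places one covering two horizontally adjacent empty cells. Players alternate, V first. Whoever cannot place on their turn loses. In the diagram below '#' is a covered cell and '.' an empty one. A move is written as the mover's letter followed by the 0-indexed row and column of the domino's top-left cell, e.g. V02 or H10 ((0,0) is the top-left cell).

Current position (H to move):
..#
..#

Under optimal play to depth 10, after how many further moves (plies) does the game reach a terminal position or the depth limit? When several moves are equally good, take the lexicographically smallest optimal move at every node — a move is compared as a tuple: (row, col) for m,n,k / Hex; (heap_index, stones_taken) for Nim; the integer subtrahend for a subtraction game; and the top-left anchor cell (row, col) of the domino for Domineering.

PV length from [..#/..#]: 1 ply

[..#/..#] H move#1: H00:+1/###/..#*, H10:+1/..#/###
[###/..#] end (terminal -1, V#2); searched ..#/..# to 10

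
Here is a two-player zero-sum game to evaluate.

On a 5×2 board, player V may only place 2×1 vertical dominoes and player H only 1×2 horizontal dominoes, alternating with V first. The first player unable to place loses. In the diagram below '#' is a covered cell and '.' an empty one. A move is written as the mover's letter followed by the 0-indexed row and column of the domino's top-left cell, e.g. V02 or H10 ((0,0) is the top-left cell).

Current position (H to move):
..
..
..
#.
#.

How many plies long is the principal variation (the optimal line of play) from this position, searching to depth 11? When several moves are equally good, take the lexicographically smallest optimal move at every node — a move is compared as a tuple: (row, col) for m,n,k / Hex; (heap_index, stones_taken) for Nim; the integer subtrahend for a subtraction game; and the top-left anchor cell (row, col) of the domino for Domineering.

ply 1, H at ../../../#./#. | H00=-1→##/../../#./#.; H10=+1→../##/../#./#.*; H20=-1→../../##/#./#.
ply 2, V at ../##/../#./#. | V21=-1→../##/.#/##/#.*; V31=-1→../##/../##/##
ply 3, H at ../##/.#/##/#. | H00=+1→##/##/.#/##/#.*
ply 4: ##/##/.#/##/#. is terminal -1 (V); from ../../../#./#. depth 11

PV length from [../../../#./#.]: 3 plies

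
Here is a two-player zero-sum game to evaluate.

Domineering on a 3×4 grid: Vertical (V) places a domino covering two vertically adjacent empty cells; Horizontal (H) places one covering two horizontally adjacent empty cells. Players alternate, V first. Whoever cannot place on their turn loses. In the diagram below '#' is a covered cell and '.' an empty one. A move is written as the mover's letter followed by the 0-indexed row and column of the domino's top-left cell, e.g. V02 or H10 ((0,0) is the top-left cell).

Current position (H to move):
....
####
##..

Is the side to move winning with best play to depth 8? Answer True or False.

H winning at [..../####/##..]: True

[..../####/##..] H move#1: H00:+1/##../####/##..*, H01:+1/.##./####/##.., H02:+1/..##/####/##.., H22:+1/..../####/####
[##../####/##..] end (terminal -1, V#2); searched ..../####/##.. to 8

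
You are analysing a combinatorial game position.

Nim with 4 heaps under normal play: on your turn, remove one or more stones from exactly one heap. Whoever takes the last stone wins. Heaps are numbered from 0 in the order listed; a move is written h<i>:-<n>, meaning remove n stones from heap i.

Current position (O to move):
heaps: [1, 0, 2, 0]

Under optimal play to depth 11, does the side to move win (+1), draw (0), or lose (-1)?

value((1,0,2,0), O) = +1

[(1,0,2,0)] O move#1: h0:-1:-1/(0,0,2,0), h2:-1:+1/(1,0,1,0)*, h2:-2:-1/(1,0,0,0)
[(1,0,1,0)] X move#2: h0:-1:-1/(0,0,1,0)*, h2:-1:-1/(1,0,0,0)
[(0,0,1,0)] O move#3: h2:-1:+1/(0,0,0,0)*
[(0,0,0,0)] end (terminal -1, X#4); searched (1,0,2,0) to 11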